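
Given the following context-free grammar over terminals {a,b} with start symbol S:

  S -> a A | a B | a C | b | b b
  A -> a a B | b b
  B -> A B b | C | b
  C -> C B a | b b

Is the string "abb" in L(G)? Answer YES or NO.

Convert to CNF:
  S -> T0 A | T0 B | T0 C | T1 T1 | b
  A -> T0 X2 | T1 T1
  B -> A X3 | C X4 | T1 T1 | b
  C -> C X5 | T1 T1
  T0 -> a
  T1 -> b
  X2 -> T0 B
  X3 -> B T1
  X4 -> B T0
  X5 -> B T0

CYK table (by increasing span):
  cell(0,0) a: {T0}  orig:{}
  cell(1,1) b: {B,S,T1}  orig:{B,S}
  cell(2,2) b: {B,S,T1}  orig:{B,S}
  cell(0,1) ab: {S,X2}  orig:{S}
  cell(1,2) bb: {A,B,C,S,X3}  orig:{A,B,C,S}
  cell(0,2) abb: {S,X2}  orig:{S}

S ∈ T[0,2] ⇒ YES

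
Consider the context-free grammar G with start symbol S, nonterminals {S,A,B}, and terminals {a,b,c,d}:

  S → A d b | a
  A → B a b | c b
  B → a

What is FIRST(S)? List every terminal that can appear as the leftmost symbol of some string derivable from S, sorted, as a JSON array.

FIRST iteration:
pass 1:
  A via A→c b: +{c}
  B via B→a: +{a}
  S via S→A d b: +{c}
  S via S→a: +{a}
  FIRST(S)={a,c}  FIRST(A)={c}  FIRST(B)={a}
pass 2:
  A via A→B a b: +{a}
  FIRST(S)={a,c}  FIRST(A)={a,c}  FIRST(B)={a}
pass 3: (no change)
  FIRST(S)={a,c}  FIRST(A)={a,c}  FIRST(B)={a}

FIRST(S) = ["a", "c"]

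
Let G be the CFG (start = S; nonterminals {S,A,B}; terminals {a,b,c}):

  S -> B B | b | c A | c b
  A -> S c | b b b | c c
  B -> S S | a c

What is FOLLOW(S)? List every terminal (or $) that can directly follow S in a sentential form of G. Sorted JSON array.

FIRST sets, iterate to fixpoint:
iter 1:
  A via A→b b b: +{b}
  A via A→c c: +{c}
  B via B→a c: +{a}
  S via S→B B: +{a}
  S via S→b: +{b}
  S via S→c A: +{c}
  FIRST(S)={a,b,c}  FIRST(A)={b,c}  FIRST(B)={a}
iter 2:
  A via A→S c: +{a}
  B via B→S S: +{b,c}
  FIRST(S)={a,b,c}  FIRST(A)={a,b,c}  FIRST(B)={a,b,c}
iter 3: (no change)
  FIRST(S)={a,b,c}  FIRST(A)={a,b,c}  FIRST(B)={a,b,c}

FOLLOW sets:
seed FOLLOW(S) with $
pass 1:
  A→S c: FOLLOW(S) ⊇ FIRST(c) = {c}; new: +{c}
  B→S S: FOLLOW(S) ⊇ FIRST(S) = {a,b,c}; new: +{a,b}
  S→B B: FOLLOW(B) ⊇ FIRST(B) = {a,b,c}; new: +{a,b,c}
  S→B B: FOLLOW(B) ⊇ FOLLOW(S) ⊇ {$,a,b,c}; new: +{$}
  S→c A: FOLLOW(A) ⊇ FOLLOW(S) ⊇ {$,a,b,c}; new: +{$,a,b,c}
  FOLLOW(S)={$,a,b,c}  FOLLOW(A)={$,a,b,c}  FOLLOW(B)={$,a,b,c}
pass 2: done
  FOLLOW(S)={$,a,b,c}  FOLLOW(A)={$,a,b,c}  FOLLOW(B)={$,a,b,c}

FOLLOW(S) = ["$", "a", "b", "c"]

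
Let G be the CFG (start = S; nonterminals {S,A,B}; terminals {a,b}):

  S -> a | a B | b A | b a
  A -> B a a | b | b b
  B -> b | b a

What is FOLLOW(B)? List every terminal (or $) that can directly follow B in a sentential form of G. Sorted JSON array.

FIRST iteration:
[1]
  A via A→b: +{b}
  B via B→b: +{b}
  S via S→a: +{a}
  S via S→b A: +{b}
  S: {a,b}  A: {b}  B: {b}
[2] — fixpoint
  S: {a,b}  A: {b}  B: {b}

Compute FOLLOW by fixpoint:
FOLLOW(S) := {$}
pass 1:
  A→B a a: FOLLOW(B) ⊇ FIRST(a) = {a}; new: +{a}
  S→a B: FOLLOW(B) ⊇ FOLLOW(S) ⊇ {$}; new: +{$}
  S→b A: FOLLOW(A) ⊇ FOLLOW(S) ⊇ {$}; new: +{$}
  FOLLOW[S]={$}  FOLLOW[A]={$}  FOLLOW[B]={$,a}
pass 2: (no change)
  FOLLOW[S]={$}  FOLLOW[A]={$}  FOLLOW[B]={$,a}

FOLLOW(B) = ["$", "a"]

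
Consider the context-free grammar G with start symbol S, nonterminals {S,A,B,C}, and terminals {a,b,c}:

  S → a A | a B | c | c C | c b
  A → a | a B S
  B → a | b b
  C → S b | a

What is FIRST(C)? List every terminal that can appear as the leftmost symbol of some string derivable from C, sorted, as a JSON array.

FIRST iteration:
iter 1:
  A via A→a: +{a}
  B via B→a: +{a}
  B via B→b b: +{b}
  C via C→a: +{a}
  S via S→a A: +{a}
  S via S→c: +{c}
  FIRST[S]={a,c}  FIRST[A]={a}  FIRST[B]={a,b}  FIRST[C]={a}
iter 2:
  C via C→S b: +{c}
  FIRST[S]={a,c}  FIRST[A]={a}  FIRST[B]={a,b}  FIRST[C]={a,c}
iter 3: (no change)
  FIRST[S]={a,c}  FIRST[A]={a}  FIRST[B]={a,b}  FIRST[C]={a,c}

FIRST(C) = ["a", "c"]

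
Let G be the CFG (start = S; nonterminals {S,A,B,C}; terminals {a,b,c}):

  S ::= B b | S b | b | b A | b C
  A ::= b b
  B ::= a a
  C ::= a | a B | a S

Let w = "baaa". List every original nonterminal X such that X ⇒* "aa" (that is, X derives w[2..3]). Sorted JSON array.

Convert to CNF:
  S -> B T0 | S T0 | T0 A | T0 C | b
  A -> T0 T0
  B -> T1 T1
  C -> T1 B | T1 S | a
  T0 -> b
  T1 -> a

CYK table (by increasing span), restricted to cells inside w[2..3]:
  [2..2]={C,T1}  "a"  orig:{C}
  [3..3]={C,T1}  "a"  orig:{C}
  [2..3]={B}  "aa"

Original NTs in T[2,3] deriving "aa": ["B"]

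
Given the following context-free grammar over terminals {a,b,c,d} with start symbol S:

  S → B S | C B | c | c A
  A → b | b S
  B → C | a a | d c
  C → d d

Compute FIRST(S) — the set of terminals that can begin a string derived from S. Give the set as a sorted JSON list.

FIRST iteration:
pass 1:
  A via A→b: +{b}
  B via B→a a: +{a}
  B via B→d c: +{d}
  C via C→d d: +{d}
  S via S→B S: +{a,d}
  S via S→c: +{c}
  S: {a,c,d}  A: {b}  B: {a,d}  C: {d}
pass 2: done
  S: {a,c,d}  A: {b}  B: {a,d}  C: {d}

FIRST(S) = ["a", "c", "d"]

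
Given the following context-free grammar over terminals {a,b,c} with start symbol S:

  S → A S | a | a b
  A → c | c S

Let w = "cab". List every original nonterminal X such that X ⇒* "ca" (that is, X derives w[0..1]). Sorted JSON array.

Convert to CNF:
  S -> A S | T1 T2 | a
  A -> T0 S | c
  T0 -> c
  T1 -> a
  T2 -> b

CYK table (by increasing span) — only the sub-triangle for w[0..1]:
  cell(0,0) c: {A,T0}  orig:{A}
  cell(1,1) a: {S,T1}  orig:{S}
  cell(0,1) ca: {A,S}

Original NTs in T[0,1] deriving "ca": ["A", "S"]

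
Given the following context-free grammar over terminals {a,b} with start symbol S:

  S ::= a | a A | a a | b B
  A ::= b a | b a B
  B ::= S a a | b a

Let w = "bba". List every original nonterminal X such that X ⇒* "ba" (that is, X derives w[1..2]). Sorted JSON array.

CNF form of G:
  S -> T0 B | T1 A | T1 T1 | a
  A -> T0 T1 | T0 X2
  B -> S X3 | T0 T1
  T0 -> b
  T1 -> a
  X2 -> T1 B
  X3 -> T1 T1

CYK fill — only the sub-triangle for w[1..2]:
  T[1,1] 'b' = {T0}  orig:{}
  T[2,2] 'a' = {S,T1}  orig:{S}
  T[1,2] 'ba' = {A,B}

Original NTs in T[1,2] deriving "ba": ["A", "B"]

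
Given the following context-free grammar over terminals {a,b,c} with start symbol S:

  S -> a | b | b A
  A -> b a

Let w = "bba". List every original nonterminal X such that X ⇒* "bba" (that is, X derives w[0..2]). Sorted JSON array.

Convert to CNF:
  S -> T0 A | a | b
  A -> T0 T1
  T0 -> b
  T1 -> a

Fill CYK table bottom-up — only the sub-triangle for w[0..2]:
  cell(0,0) b: {S,T0}  orig:{S}
  cell(1,1) b: {S,T0}  orig:{S}
  cell(2,2) a: {S,T1}  orig:{S}
  cell(0,1) bb: ∅
  cell(1,2) ba: {A}
  cell(0,2) bba: {S}

Original NTs in T[0,2] deriving "bba": ["S"]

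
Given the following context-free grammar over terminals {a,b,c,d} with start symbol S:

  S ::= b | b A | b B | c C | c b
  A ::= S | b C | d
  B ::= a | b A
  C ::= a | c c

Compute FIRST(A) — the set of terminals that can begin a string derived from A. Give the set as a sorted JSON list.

Compute FIRST by fixpoint:
pass 1:
  A via A→b C: +{b}
  A via A→d: +{d}
  B via B→a: +{a}
  B via B→b A: +{b}
  C via C→a: +{a}
  C via C→c c: +{c}
  S via S→b: +{b}
  S via S→c C: +{c}
  S: {b,c}  A: {b,d}  B: {a,b}  C: {a,c}
pass 2:
  A via A→S: +{c}
  S: {b,c}  A: {b,c,d}  B: {a,b}  C: {a,c}
pass 3: done
  S: {b,c}  A: {b,c,d}  B: {a,b}  C: {a,c}

FIRST(A) = ["b", "c", "d"]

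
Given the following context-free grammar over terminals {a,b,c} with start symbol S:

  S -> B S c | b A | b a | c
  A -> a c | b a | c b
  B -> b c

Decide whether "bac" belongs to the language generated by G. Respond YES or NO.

CNF form of G:
  S -> B X3 | T2 A | T2 T0 | c
  A -> T0 T1 | T1 T2 | T2 T0
  B -> T2 T1
  T0 -> a
  T1 -> c
  T2 -> b
  X3 -> S T1

Fill CYK table bottom-up:
  T[0,0] 'b' = {T2}  orig:{}
  T[1,1] 'a' = {T0}  orig:{}
  T[2,2] 'c' = {S,T1}  orig:{S}
  T[0,1] 'ba' = {A,S}
  T[1,2] 'ac' = {A}
  T[0,2] 'bac' = {S,X3}  orig:{S}

S ∈ T[0,2] ⇒ YES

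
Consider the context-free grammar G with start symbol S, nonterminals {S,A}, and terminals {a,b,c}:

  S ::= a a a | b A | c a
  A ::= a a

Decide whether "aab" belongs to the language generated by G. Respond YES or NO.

CNF form of G:
  S -> T0 X3 | T1 A | T2 T0
  A -> T0 T0
  T0 -> a
  T1 -> b
  T2 -> c
  X3 -> T0 T0

CYK fill:
  T[0,0] 'a' = {T0}  orig:{}
  T[1,1] 'a' = {T0}  orig:{}
  T[2,2] 'b' = {T1}  orig:{}
  T[0,1] 'aa' = {A,X3}  orig:{A}
  T[1,2] 'ab' = ∅
  T[0,2] 'aab' = ∅

S ∉ T[0,2] ⇒ NO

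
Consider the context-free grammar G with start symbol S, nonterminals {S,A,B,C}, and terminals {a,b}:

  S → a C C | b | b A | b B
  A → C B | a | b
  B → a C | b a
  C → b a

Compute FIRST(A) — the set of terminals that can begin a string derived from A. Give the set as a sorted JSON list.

FIRST sets, iterate to fixpoint:
pass 1:
  A via A→a: +{a}
  A via A→b: +{b}
  B via B→a C: +{a}
  B via B→b a: +{b}
  C via C→b a: +{b}
  S via S→a C C: +{a}
  S via S→b: +{b}
  S: {a,b}  A: {a,b}  B: {a,b}  C: {b}
pass 2: — fixpoint
  S: {a,b}  A: {a,b}  B: {a,b}  C: {b}

FIRST(A) = ["a", "b"]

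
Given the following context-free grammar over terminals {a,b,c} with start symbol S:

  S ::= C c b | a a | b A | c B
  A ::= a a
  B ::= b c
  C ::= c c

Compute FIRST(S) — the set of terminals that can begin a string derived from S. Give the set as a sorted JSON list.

FIRST sets, iterate to fixpoint:
iter 1:
  A via A→a a: +{a}
  B via B→b c: +{b}
  C via C→c c: +{c}
  S via S→C c b: +{c}
  S via S→a a: +{a}
  S via S→b A: +{b}
  FIRST[S]={a,b,c}  FIRST[A]={a}  FIRST[B]={b}  FIRST[C]={c}
iter 2: — fixpoint
  FIRST[S]={a,b,c}  FIRST[A]={a}  FIRST[B]={b}  FIRST[C]={c}

FIRST(S) = ["a", "b", "c"]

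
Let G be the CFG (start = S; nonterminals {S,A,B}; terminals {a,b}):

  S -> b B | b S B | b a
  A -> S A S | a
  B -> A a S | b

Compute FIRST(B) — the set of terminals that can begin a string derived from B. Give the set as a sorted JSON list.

Compute FIRST by fixpoint:
[1]
  A via A→a: +{a}
  B via B→A a S: +{a}
  B via B→b: +{b}
  S via S→b B: +{b}
  S: {b}  A: {a}  B: {a,b}
[2]
  A via A→S A S: +{b}
  S: {b}  A: {a,b}  B: {a,b}
[3] (stable)
  S: {b}  A: {a,b}  B: {a,b}

FIRST(B) = ["a", "b"]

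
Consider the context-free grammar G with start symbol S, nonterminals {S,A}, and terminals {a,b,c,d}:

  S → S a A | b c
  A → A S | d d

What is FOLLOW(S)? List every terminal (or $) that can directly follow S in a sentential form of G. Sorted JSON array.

FIRST iteration:
round 1:
  A via A→d d: +{d}
  S via S→b c: +{b}
  FIRST(S)={b}  FIRST(A)={d}
round 2: done
  FIRST(S)={b}  FIRST(A)={d}

FOLLOW sets:
initialize: $ ∈ FOLLOW(S)
pass 1:
  A→A S: FOLLOW(A) ⊇ FIRST(S) = {b}; new: +{b}
  A→A S: FOLLOW(S) ⊇ FOLLOW(A) ⊇ {b}; new: +{b}
  S→S a A: FOLLOW(S) ⊇ FIRST(a) = {a}; new: +{a}
  S→S a A: FOLLOW(A) ⊇ FOLLOW(S) ⊇ {$,a,b}; new: +{$,a}
  FOLLOW(S)={$,a,b}  FOLLOW(A)={$,a,b}
pass 2: (stable)
  FOLLOW(S)={$,a,b}  FOLLOW(A)={$,a,b}

FOLLOW(S) = ["$", "a", "b"]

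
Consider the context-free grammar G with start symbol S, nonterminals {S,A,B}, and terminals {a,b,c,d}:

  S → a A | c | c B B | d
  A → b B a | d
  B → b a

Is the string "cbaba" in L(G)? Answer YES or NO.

Convert to CNF:
  S -> T1 A | T2 X4 | c | d
  A -> T0 X3 | d
  B -> T0 T1
  T0 -> b
  T1 -> a
  T2 -> c
  X3 -> B T1
  X4 -> B B

CYK table (by increasing span):
  cell(0,0) c: {S,T2}  orig:{S}
  cell(1,1) b: {T0}  orig:{}
  cell(2,2) a: {T1}  orig:{}
  cell(3,3) b: {T0}  orig:{}
  cell(4,4) a: {T1}  orig:{}
  cell(0,1) cb: ∅
  cell(1,2) ba: {B}
  cell(2,3) ab: ∅
  cell(3,4) ba: {B}
  cell(0,2) cba: ∅
  cell(1,3) bab: ∅
  cell(2,4) aba: ∅
  cell(0,3) cbab: ∅
  cell(1,4) baba: {X4}  orig:{}
  cell(0,4) cbaba: {S}

S ∈ T[0,4] ⇒ YES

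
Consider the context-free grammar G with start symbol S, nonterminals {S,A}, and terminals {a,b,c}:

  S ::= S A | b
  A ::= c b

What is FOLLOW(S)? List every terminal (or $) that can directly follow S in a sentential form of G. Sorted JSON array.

FIRST sets, iterate to fixpoint:
pass 1:
  A via A→c b: +{c}
  S via S→b: +{b}
  FIRST(S)={b}  FIRST(A)={c}
pass 2: (no change)
  FIRST(S)={b}  FIRST(A)={c}

FOLLOW iteration:
FOLLOW(S) := {$}
iter 1:
  S→S A: FOLLOW(S) ⊇ FIRST(A) = {c}; new: +{c}
  S→S A: FOLLOW(A) ⊇ FOLLOW(S) ⊇ {$,c}; new: +{$,c}
  FOLLOW(S)={$,c}  FOLLOW(A)={$,c}
iter 2: — fixpoint
  FOLLOW(S)={$,c}  FOLLOW(A)={$,c}

FOLLOW(S) = ["$", "c"]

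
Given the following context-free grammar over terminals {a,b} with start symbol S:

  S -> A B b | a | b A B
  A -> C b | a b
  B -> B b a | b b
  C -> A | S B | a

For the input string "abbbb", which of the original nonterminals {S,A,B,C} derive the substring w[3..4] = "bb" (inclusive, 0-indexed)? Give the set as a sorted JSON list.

Convert to CNF:
  S -> A X3 | T0 X4 | a
  A -> C T0 | T1 T0
  B -> B X2 | T0 T0
  C -> C T0 | S B | T1 T0 | a
  T0 -> b
  T1 -> a
  X2 -> T0 T1
  X3 -> B T0
  X4 -> A B

CYK fill, restricted to cells inside w[3..4]:
  cell(3,3) b: {T0}  orig:{}
  cell(4,4) b: {T0}  orig:{}
  cell(3,4) bb: {B}

Original NTs in T[3,4] deriving "bb": ["B"]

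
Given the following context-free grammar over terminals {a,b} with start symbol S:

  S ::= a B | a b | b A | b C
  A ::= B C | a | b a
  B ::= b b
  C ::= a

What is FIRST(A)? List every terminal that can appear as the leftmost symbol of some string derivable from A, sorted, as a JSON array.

Compute FIRST by fixpoint:
iter 1:
  A via A→a: +{a}
  A via A→b a: +{b}
  B via B→b b: +{b}
  C via C→a: +{a}
  S via S→a B: +{a}
  S via S→b A: +{b}
  FIRST[S]={a,b}  FIRST[A]={a,b}  FIRST[B]={b}  FIRST[C]={a}
iter 2: — fixpoint
  FIRST[S]={a,b}  FIRST[A]={a,b}  FIRST[B]={b}  FIRST[C]={a}

FIRST(A) = ["a", "b"]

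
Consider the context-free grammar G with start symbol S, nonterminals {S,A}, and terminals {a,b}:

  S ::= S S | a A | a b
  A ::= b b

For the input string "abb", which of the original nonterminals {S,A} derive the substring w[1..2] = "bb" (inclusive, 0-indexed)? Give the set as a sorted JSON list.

CNF form of G:
  S -> S S | T1 A | T1 T0
  A -> T0 T0
  T0 -> b
  T1 -> a

CYK fill (cells [i..j] with 1 ≤ i ≤ j ≤ 2 only):
  cell(1,1) b: {T0}  orig:{}
  cell(2,2) b: {T0}  orig:{}
  cell(1,2) bb: {A}

Original NTs in T[1,2] deriving "bb": ["A"]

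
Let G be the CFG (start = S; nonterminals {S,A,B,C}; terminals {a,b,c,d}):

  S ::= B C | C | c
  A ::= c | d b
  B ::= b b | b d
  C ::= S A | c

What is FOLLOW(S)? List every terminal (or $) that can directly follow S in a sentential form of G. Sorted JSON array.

FIRST sets, iterate to fixpoint:
pass 1:
  A via A→c: +{c}
  A via A→d b: +{d}
  B via B→b b: +{b}
  C via C→c: +{c}
  S via S→B C: +{b}
  S via S→C: +{c}
  S: {b,c}  A: {c,d}  B: {b}  C: {c}
pass 2:
  C via C→S A: +{b}
  S: {b,c}  A: {c,d}  B: {b}  C: {b,c}
pass 3: (no change)
  S: {b,c}  A: {c,d}  B: {b}  C: {b,c}

FOLLOW iteration:
seed FOLLOW(S) with $
[1]
  C→S A: FOLLOW(S) ⊇ FIRST(A) = {c,d}; new: +{c,d}
  S→B C: FOLLOW(B) ⊇ FIRST(C) = {b,c}; new: +{b,c}
  S→B C: FOLLOW(C) ⊇ FOLLOW(S) ⊇ {$,c,d}; new: +{$,c,d}
  S: {$,c,d}  A: {}  B: {b,c}  C: {$,c,d}
[2]
  C→S A: FOLLOW(A) ⊇ FOLLOW(C) ⊇ {$,c,d}; new: +{$,c,d}
  S: {$,c,d}  A: {$,c,d}  B: {b,c}  C: {$,c,d}
[3] — fixpoint
  S: {$,c,d}  A: {$,c,d}  B: {b,c}  C: {$,c,d}

FOLLOW(S) = ["$", "c", "d"]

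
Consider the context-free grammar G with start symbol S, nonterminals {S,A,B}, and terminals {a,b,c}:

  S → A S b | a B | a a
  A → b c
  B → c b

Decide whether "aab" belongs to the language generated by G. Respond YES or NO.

CNF form of G:
  S -> A X3 | T2 B | T2 T2
  A -> T0 T1
  B -> T1 T0
  T0 -> b
  T1 -> c
  T2 -> a
  X3 -> S T0

Fill CYK table bottom-up:
  [0..0]={T2}  "a"  orig:{}
  [1..1]={T2}  "a"  orig:{}
  [2..2]={T0}  "b"  orig:{}
  [0..1]={S}  "aa"
  [1..2]=∅  "ab"
  [0..2]={X3}  "aab"  orig:{}

S ∉ T[0,2] ⇒ NO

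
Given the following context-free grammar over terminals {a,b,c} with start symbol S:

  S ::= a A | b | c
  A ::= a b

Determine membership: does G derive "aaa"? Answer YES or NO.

CNF form of G:
  S -> T0 A | b | c
  A -> T0 T1
  T0 -> a
  T1 -> b

CYK table (by increasing span):
  cell(0,0) a: {T0}  orig:{}
  cell(1,1) a: {T0}  orig:{}
  cell(2,2) a: {T0}  orig:{}
  cell(0,1) aa: ∅
  cell(1,2) aa: ∅
  cell(0,2) aaa: ∅

S ∉ T[0,2] ⇒ NO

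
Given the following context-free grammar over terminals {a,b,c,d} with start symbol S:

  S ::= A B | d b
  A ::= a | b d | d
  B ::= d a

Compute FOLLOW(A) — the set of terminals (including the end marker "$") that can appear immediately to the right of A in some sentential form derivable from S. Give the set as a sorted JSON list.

FIRST iteration:
round 1:
  A via A→a: +{a}
  A via A→b d: +{b}
  A via A→d: +{d}
  B via B→d a: +{d}
  S via S→A B: +{a,b,d}
  S: {a,b,d}  A: {a,b,d}  B: {d}
round 2: — fixpoint
  S: {a,b,d}  A: {a,b,d}  B: {d}

FOLLOW sets:
seed FOLLOW(S) with $
[1]
  S→A B: FOLLOW(A) ⊇ FIRST(B) = {d}; new: +{d}
  S→A B: FOLLOW(B) ⊇ FOLLOW(S) ⊇ {$}; new: +{$}
  S: {$}  A: {d}  B: {$}
[2] — fixpoint
  S: {$}  A: {d}  B: {$}

FOLLOW(A) = ["d"]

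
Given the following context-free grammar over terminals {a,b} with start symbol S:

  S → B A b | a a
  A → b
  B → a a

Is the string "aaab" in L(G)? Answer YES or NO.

CNF form of G:
  S -> B X2 | T0 T0
  A -> b
  B -> T0 T0
  T0 -> a
  T1 -> b
  X2 -> A T1

CYK table (by increasing span):
  [0..0]={T0}  "a"  orig:{}
  [1..1]={T0}  "a"  orig:{}
  [2..2]={T0}  "a"  orig:{}
  [3..3]={A,T1}  "b"  orig:{A}
  [0..1]={B,S}  "aa"
  [1..2]={B,S}  "aa"
  [2..3]=∅  "ab"
  [0..2]=∅  "aaa"
  [1..3]=∅  "aab"
  [0..3]=∅  "aaab"

S ∉ T[0,3] ⇒ NO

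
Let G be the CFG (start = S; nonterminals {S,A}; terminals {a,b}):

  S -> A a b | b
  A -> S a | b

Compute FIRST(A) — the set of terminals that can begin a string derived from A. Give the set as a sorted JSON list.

FIRST sets, iterate to fixpoint:
pass 1:
  A via A→b: +{b}
  S via S→A a b: +{b}
  FIRST(S)={b}  FIRST(A)={b}
pass 2: — fixpoint
  FIRST(S)={b}  FIRST(A)={b}

FIRST(A) = ["b"]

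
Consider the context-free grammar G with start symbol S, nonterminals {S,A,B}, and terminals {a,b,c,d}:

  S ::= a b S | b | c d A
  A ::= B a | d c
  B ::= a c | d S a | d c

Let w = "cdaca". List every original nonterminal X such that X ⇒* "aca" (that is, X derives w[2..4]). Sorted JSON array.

Convert to CNF:
  S -> T0 X5 | T2 X6 | b
  A -> B T0 | T1 T2
  B -> T0 T2 | T1 T2 | T1 X4
  T0 -> a
  T1 -> d
  T2 -> c
  T3 -> b
  X4 -> S T0
  X5 -> T3 S
  X6 -> T1 A

CYK fill (cells [i..j] with 2 ≤ i ≤ j ≤ 4 only):
  [2..2]={T0}  "a"  orig:{}
  [3..3]={T2}  "c"  orig:{}
  [4..4]={T0}  "a"  orig:{}
  [2..3]={B}  "ac"
  [3..4]=∅  "ca"
  [2..4]={A}  "aca"

Original NTs in T[2,4] deriving "aca": ["A"]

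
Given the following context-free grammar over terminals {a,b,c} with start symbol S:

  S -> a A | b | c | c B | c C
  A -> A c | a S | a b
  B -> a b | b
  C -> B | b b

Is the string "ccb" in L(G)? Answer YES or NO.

Convert to CNF:
  S -> T0 B | T0 C | T1 A | b | c
  A -> A T0 | T1 S | T1 T2
  B -> T1 T2 | b
  C -> T1 T2 | T2 T2 | b
  T0 -> c
  T1 -> a
  T2 -> b

CYK table (by increasing span):
  [0..0]={S,T0}  "c"  orig:{S}
  [1..1]={S,T0}  "c"  orig:{S}
  [2..2]={B,C,S,T2}  "b"  orig:{B,C,S}
  [0..1]=∅  "cc"
  [1..2]={S}  "cb"
  [0..2]=∅  "ccb"

S ∉ T[0,2] ⇒ NO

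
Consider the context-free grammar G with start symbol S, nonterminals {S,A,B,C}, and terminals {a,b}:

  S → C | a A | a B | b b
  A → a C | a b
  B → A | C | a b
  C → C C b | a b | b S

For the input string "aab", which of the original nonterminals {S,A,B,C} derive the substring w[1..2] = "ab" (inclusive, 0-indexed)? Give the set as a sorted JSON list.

CNF form of G:
  S -> C X4 | T0 A | T0 B | T0 T1 | T1 S | T1 T1
  A -> T0 C | T0 T1
  B -> C X2 | T0 C | T0 T1 | T1 S
  C -> C X3 | T0 T1 | T1 S
  T0 -> a
  T1 -> b
  X2 -> C T1
  X3 -> C T1
  X4 -> C T1

CYK table (by increasing span) — only the sub-triangle for w[1..2]:
  T[1,1] 'a' = {T0}  orig:{}
  T[2,2] 'b' = {T1}  orig:{}
  T[1,2] 'ab' = {A,B,C,S}

Original NTs in T[1,2] deriving "ab": ["A", "B", "C", "S"]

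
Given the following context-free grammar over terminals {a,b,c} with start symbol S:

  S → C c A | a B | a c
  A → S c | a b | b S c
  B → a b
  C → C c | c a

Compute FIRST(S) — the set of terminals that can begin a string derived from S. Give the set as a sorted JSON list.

FIRST sets, iterate to fixpoint:
[1]
  A via A→a b: +{a}
  A via A→b S c: +{b}
  B via B→a b: +{a}
  C via C→c a: +{c}
  S via S→C c A: +{c}
  S via S→a B: +{a}
  S: {a,c}  A: {a,b}  B: {a}  C: {c}
[2]
  A via A→S c: +{c}
  S: {a,c}  A: {a,b,c}  B: {a}  C: {c}
[3] done
  S: {a,c}  A: {a,b,c}  B: {a}  C: {c}

FIRST(S) = ["a", "c"]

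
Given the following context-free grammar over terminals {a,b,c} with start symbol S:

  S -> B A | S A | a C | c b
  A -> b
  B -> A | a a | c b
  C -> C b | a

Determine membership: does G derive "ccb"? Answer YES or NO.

CNF form of G:
  S -> B A | S A | T0 C | T1 T2
  A -> b
  B -> T0 T0 | T1 T2 | b
  C -> C T2 | a
  T0 -> a
  T1 -> c
  T2 -> b

Fill CYK table bottom-up:
  cell(0,0) c: {T1}  orig:{}
  cell(1,1) c: {T1}  orig:{}
  cell(2,2) b: {A,B,T2}  orig:{A,B}
  cell(0,1) cc: ∅
  cell(1,2) cb: {B,S}
  cell(0,2) ccb: ∅

S ∉ T[0,2] ⇒ NO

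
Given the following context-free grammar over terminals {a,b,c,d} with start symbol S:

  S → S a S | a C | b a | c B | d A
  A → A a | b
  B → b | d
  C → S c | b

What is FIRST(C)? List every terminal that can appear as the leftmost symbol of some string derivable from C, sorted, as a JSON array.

FIRST sets, iterate to fixpoint:
pass 1:
  A via A→b: +{b}
  B via B→b: +{b}
  B via B→d: +{d}
  C via C→b: +{b}
  S via S→a C: +{a}
  S via S→b a: +{b}
  S via S→c B: +{c}
  S via S→d A: +{d}
  FIRST(S)={a,b,c,d}  FIRST(A)={b}  FIRST(B)={b,d}  FIRST(C)={b}
pass 2:
  C via C→S c: +{a,c,d}
  FIRST(S)={a,b,c,d}  FIRST(A)={b}  FIRST(B)={b,d}  FIRST(C)={a,b,c,d}
pass 3: (stable)
  FIRST(S)={a,b,c,d}  FIRST(A)={b}  FIRST(B)={b,d}  FIRST(C)={a,b,c,d}

FIRST(C) = ["a", "b", "c", "d"]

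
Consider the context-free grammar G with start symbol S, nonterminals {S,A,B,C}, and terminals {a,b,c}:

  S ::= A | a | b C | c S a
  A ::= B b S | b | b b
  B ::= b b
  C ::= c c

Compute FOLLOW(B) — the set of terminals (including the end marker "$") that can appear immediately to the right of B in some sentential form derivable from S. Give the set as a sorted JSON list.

FIRST iteration:
iter 1:
  A via A→b: +{b}
  B via B→b b: +{b}
  C via C→c c: +{c}
  S via S→A: +{b}
  S via S→a: +{a}
  S via S→c S a: +{c}
  FIRST(S)={a,b,c}  FIRST(A)={b}  FIRST(B)={b}  FIRST(C)={c}
iter 2: (stable)
  FIRST(S)={a,b,c}  FIRST(A)={b}  FIRST(B)={b}  FIRST(C)={c}

Compute FOLLOW by fixpoint:
initialize: $ ∈ FOLLOW(S)
iter 1:
  A→B b S: FOLLOW(B) ⊇ FIRST(b) = {b}; new: +{b}
  S→A: FOLLOW(A) ⊇ FOLLOW(S) ⊇ {$}; new: +{$}
  S→b C: FOLLOW(C) ⊇ FOLLOW(S) ⊇ {$}; new: +{$}
  S→c S a: FOLLOW(S) ⊇ FIRST(a) = {a}; new: +{a}
  S: {$,a}  A: {$}  B: {b}  C: {$}
iter 2:
  S→A: FOLLOW(A) ⊇ FOLLOW(S) ⊇ {$,a}; new: +{a}
  S→b C: FOLLOW(C) ⊇ FOLLOW(S) ⊇ {$,a}; new: +{a}
  S: {$,a}  A: {$,a}  B: {b}  C: {$,a}
iter 3: — fixpoint
  S: {$,a}  A: {$,a}  B: {b}  C: {$,a}

FOLLOW(B) = ["b"]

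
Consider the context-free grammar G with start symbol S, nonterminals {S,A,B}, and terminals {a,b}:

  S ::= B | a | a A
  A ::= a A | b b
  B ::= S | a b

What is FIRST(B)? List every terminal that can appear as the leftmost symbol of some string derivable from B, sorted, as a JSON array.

Compute FIRST by fixpoint:
[1]
  A via A→a A: +{a}
  A via A→b b: +{b}
  B via B→a b: +{a}
  S via S→B: +{a}
  FIRST[S]={a}  FIRST[A]={a,b}  FIRST[B]={a}
[2] (stable)
  FIRST[S]={a}  FIRST[A]={a,b}  FIRST[B]={a}

FIRST(B) = ["a"]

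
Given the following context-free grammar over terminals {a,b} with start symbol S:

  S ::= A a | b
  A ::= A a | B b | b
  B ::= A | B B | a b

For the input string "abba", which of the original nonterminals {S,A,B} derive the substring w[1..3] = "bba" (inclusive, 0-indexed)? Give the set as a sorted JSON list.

Convert to CNF:
  S -> A T0 | b
  A -> A T0 | B T1 | b
  B -> A T0 | B B | B T1 | T0 T1 | b
  T0 -> a
  T1 -> b

CYK fill — only the sub-triangle for w[1..3]:
  cell(1,1) b: {A,B,S,T1}  orig:{A,B,S}
  cell(2,2) b: {A,B,S,T1}  orig:{A,B,S}
  cell(3,3) a: {T0}  orig:{}
  cell(1,2) bb: {A,B}
  cell(2,3) ba: {A,B,S}
  cell(1,3) bba: {A,B,S}

Original NTs in T[1,3] deriving "bba": ["A", "B", "S"]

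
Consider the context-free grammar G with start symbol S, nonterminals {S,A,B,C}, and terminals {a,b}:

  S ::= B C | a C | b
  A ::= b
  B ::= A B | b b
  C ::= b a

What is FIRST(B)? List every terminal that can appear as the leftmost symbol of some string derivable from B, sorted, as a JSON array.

FIRST iteration:
pass 1:
  A via A→b: +{b}
  B via B→A B: +{b}
  C via C→b a: +{b}
  S via S→B C: +{b}
  S via S→a C: +{a}
  S: {a,b}  A: {b}  B: {b}  C: {b}
pass 2: (stable)
  S: {a,b}  A: {b}  B: {b}  C: {b}

FIRST(B) = ["b"]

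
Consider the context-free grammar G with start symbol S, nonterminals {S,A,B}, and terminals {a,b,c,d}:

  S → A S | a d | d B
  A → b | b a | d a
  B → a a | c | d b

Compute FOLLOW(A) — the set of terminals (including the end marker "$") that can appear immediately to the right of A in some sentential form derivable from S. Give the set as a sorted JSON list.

FIRST iteration:
[1]
  A via A→b: +{b}
  A via A→d a: +{d}
  B via B→a a: +{a}
  B via B→c: +{c}
  B via B→d b: +{d}
  S via S→A S: +{b,d}
  S via S→a d: +{a}
  FIRST(S)={a,b,d}  FIRST(A)={b,d}  FIRST(B)={a,c,d}
[2] (stable)
  FIRST(S)={a,b,d}  FIRST(A)={b,d}  FIRST(B)={a,c,d}

FOLLOW sets:
seed FOLLOW(S) with $
iter 1:
  S→A S: FOLLOW(A) ⊇ FIRST(S) = {a,b,d}; new: +{a,b,d}
  S→d B: FOLLOW(B) ⊇ FOLLOW(S) ⊇ {$}; new: +{$}
  S: {$}  A: {a,b,d}  B: {$}
iter 2: (stable)
  S: {$}  A: {a,b,d}  B: {$}

FOLLOW(A) = ["a", "b", "d"]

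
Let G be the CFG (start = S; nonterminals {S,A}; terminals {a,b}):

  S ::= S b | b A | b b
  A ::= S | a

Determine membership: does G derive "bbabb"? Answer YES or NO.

Convert to CNF:
  S -> S T0 | T0 A | T0 T0
  A -> S T0 | T0 A | T0 T0 | a
  T0 -> b

CYK fill:
  cell(0,0) b: {T0}  orig:{}
  cell(1,1) b: {T0}  orig:{}
  cell(2,2) a: {A}
  cell(3,3) b: {T0}  orig:{}
  cell(4,4) b: {T0}  orig:{}
  cell(0,1) bb: {A,S}
  cell(1,2) ba: {A,S}
  cell(2,3) ab: ∅
  cell(3,4) bb: {A,S}
  cell(0,2) bba: {A,S}
  cell(1,3) bab: {A,S}
  cell(2,4) abb: ∅
  cell(0,3) bbab: {A,S}
  cell(1,4) babb: {A,S}
  cell(0,4) bbabb: {A,S}

S ∈ T[0,4] ⇒ YES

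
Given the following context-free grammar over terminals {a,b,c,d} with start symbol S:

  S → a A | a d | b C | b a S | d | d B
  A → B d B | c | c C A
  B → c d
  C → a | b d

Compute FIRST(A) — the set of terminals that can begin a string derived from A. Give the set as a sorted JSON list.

FIRST iteration:
round 1:
  A via A→c: +{c}
  B via B→c d: +{c}
  C via C→a: +{a}
  C via C→b d: +{b}
  S via S→a A: +{a}
  S via S→b C: +{b}
  S via S→d: +{d}
  FIRST[S]={a,b,d}  FIRST[A]={c}  FIRST[B]={c}  FIRST[C]={a,b}
round 2: done
  FIRST[S]={a,b,d}  FIRST[A]={c}  FIRST[B]={c}  FIRST[C]={a,b}

FIRST(A) = ["c"]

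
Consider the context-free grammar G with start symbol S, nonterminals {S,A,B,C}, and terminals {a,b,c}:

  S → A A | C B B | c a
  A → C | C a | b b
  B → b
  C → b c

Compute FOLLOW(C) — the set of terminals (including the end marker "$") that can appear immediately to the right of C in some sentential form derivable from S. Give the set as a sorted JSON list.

FIRST sets, iterate to fixpoint:
round 1:
  A via A→b b: +{b}
  B via B→b: +{b}
  C via C→b c: +{b}
  S via S→A A: +{b}
  S via S→c a: +{c}
  FIRST(S)={b,c}  FIRST(A)={b}  FIRST(B)={b}  FIRST(C)={b}
round 2: done
  FIRST(S)={b,c}  FIRST(A)={b}  FIRST(B)={b}  FIRST(C)={b}

FOLLOW sets:
initialize: $ ∈ FOLLOW(S)
pass 1:
  A→C a: FOLLOW(C) ⊇ FIRST(a) = {a}; new: +{a}
  S→A A: FOLLOW(A) ⊇ FIRST(A) = {b}; new: +{b}
  S→A A: FOLLOW(A) ⊇ FOLLOW(S) ⊇ {$}; new: +{$}
  S→C B B: FOLLOW(C) ⊇ FIRST(B) = {b}; new: +{b}
  S→C B B: FOLLOW(B) ⊇ FIRST(B) = {b}; new: +{b}
  S→C B B: FOLLOW(B) ⊇ FOLLOW(S) ⊇ {$}; new: +{$}
  S: {$}  A: {$,b}  B: {$,b}  C: {a,b}
pass 2:
  A→C: FOLLOW(C) ⊇ FOLLOW(A) ⊇ {$,b}; new: +{$}
  S: {$}  A: {$,b}  B: {$,b}  C: {$,a,b}
pass 3: done
  S: {$}  A: {$,b}  B: {$,b}  C: {$,a,b}

FOLLOW(C) = ["$", "a", "b"]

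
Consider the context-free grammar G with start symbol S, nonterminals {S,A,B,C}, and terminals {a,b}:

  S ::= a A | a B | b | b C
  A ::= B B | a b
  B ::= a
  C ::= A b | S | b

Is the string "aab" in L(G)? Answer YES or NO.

Convert to CNF:
  S -> T0 A | T0 B | T1 C | b
  A -> B B | T0 T1
  B -> a
  C -> A T1 | T0 A | T0 B | T1 C | b
  T0 -> a
  T1 -> b

Fill CYK table bottom-up:
  [0..0]={B,T0}  "a"  orig:{B}
  [1..1]={B,T0}  "a"  orig:{B}
  [2..2]={C,S,T1}  "b"  orig:{C,S}
  [0..1]={A,C,S}  "aa"
  [1..2]={A}  "ab"
  [0..2]={C,S}  "aab"

S ∈ T[0,2] ⇒ YES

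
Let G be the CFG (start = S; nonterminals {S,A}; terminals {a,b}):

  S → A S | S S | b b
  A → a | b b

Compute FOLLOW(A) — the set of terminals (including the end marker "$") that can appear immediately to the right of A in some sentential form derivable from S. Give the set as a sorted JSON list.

Compute FIRST by fixpoint:
iter 1:
  A via A→a: +{a}
  A via A→b b: +{b}
  S via S→A S: +{a,b}
  FIRST[S]={a,b}  FIRST[A]={a,b}
iter 2: done
  FIRST[S]={a,b}  FIRST[A]={a,b}

FOLLOW sets:
initialize: $ ∈ FOLLOW(S)
round 1:
  S→A S: FOLLOW(A) ⊇ FIRST(S) = {a,b}; new: +{a,b}
  S→S S: FOLLOW(S) ⊇ FIRST(S) = {a,b}; new: +{a,b}
  FOLLOW[S]={$,a,b}  FOLLOW[A]={a,b}
round 2: — fixpoint
  FOLLOW[S]={$,a,b}  FOLLOW[A]={a,b}

FOLLOW(A) = ["a", "b"]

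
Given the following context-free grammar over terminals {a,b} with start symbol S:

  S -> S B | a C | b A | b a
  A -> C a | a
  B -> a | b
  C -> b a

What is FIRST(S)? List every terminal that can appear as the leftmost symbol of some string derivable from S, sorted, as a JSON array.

FIRST sets, iterate to fixpoint:
round 1:
  A via A→a: +{a}
  B via B→a: +{a}
  B via B→b: +{b}
  C via C→b a: +{b}
  S via S→a C: +{a}
  S via S→b A: +{b}
  FIRST[S]={a,b}  FIRST[A]={a}  FIRST[B]={a,b}  FIRST[C]={b}
round 2:
  A via A→C a: +{b}
  FIRST[S]={a,b}  FIRST[A]={a,b}  FIRST[B]={a,b}  FIRST[C]={b}
round 3: (stable)
  FIRST[S]={a,b}  FIRST[A]={a,b}  FIRST[B]={a,b}  FIRST[C]={b}

FIRST(S) = ["a", "b"]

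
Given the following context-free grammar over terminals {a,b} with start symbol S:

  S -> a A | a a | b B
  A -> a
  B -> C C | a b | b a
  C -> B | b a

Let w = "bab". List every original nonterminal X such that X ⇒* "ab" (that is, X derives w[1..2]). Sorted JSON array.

CNF form of G:
  S -> T0 A | T0 T0 | T1 B
  A -> a
  B -> C C | T0 T1 | T1 T0
  C -> C C | T0 T1 | T1 T0
  T0 -> a
  T1 -> b

CYK table (by increasing span) — only the sub-triangle for w[1..2]:
  T[1,1] 'a' = {A,T0}  orig:{A}
  T[2,2] 'b' = {T1}  orig:{}
  T[1,2] 'ab' = {B,C}

Original NTs in T[1,2] deriving "ab": ["B", "C"]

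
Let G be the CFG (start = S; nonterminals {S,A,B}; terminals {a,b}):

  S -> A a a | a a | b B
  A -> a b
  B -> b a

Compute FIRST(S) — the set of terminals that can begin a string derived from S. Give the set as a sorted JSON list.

FIRST iteration:
iter 1:
  A via A→a b: +{a}
  B via B→b a: +{b}
  S via S→A a a: +{a}
  S via S→b B: +{b}
  S: {a,b}  A: {a}  B: {b}
iter 2: done
  S: {a,b}  A: {a}  B: {b}

FIRST(S) = ["a", "b"]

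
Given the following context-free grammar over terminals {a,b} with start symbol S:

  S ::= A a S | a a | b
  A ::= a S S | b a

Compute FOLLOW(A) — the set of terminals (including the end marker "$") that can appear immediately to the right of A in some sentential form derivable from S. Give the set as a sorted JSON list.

FIRST iteration:
[1]
  A via A→a S S: +{a}
  A via A→b a: +{b}
  S via S→A a S: +{a,b}
  S: {a,b}  A: {a,b}
[2] (stable)
  S: {a,b}  A: {a,b}

Compute FOLLOW by fixpoint:
initialize: $ ∈ FOLLOW(S)
pass 1:
  A→a S S: FOLLOW(S) ⊇ FIRST(S) = {a,b}; new: +{a,b}
  S→A a S: FOLLOW(A) ⊇ FIRST(a) = {a}; new: +{a}
  FOLLOW(S)={$,a,b}  FOLLOW(A)={a}
pass 2: done
  FOLLOW(S)={$,a,b}  FOLLOW(A)={a}

FOLLOW(A) = ["a"]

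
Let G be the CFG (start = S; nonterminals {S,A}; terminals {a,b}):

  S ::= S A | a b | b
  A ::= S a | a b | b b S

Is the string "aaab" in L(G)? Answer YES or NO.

CNF form of G:
  S -> S A | T0 T1 | b
  A -> S T0 | T0 T1 | T1 X2
  T0 -> a
  T1 -> b
  X2 -> T1 S

Fill CYK table bottom-up:
  T[0,0] 'a' = {T0}  orig:{}
  T[1,1] 'a' = {T0}  orig:{}
  T[2,2] 'a' = {T0}  orig:{}
  T[3,3] 'b' = {S,T1}  orig:{S}
  T[0,1] 'aa' = ∅
  T[1,2] 'aa' = ∅
  T[2,3] 'ab' = {A,S}
  T[0,2] 'aaa' = ∅
  T[1,3] 'aab' = ∅
  T[0,3] 'aaab' = ∅

S ∉ T[0,3] ⇒ NO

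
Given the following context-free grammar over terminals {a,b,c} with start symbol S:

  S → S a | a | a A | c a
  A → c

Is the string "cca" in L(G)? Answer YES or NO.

Convert to CNF:
  S -> S T0 | T0 A | T1 T0 | a
  A -> c
  T0 -> a
  T1 -> c

CYK fill:
  cell(0,0) c: {A,T1}  orig:{A}
  cell(1,1) c: {A,T1}  orig:{A}
  cell(2,2) a: {S,T0}  orig:{S}
  cell(0,1) cc: ∅
  cell(1,2) ca: {S}
  cell(0,2) cca: ∅

S ∉ T[0,2] ⇒ NO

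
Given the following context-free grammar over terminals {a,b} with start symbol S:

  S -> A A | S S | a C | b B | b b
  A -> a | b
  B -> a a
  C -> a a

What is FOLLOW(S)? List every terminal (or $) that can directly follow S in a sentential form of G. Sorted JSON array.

Compute FIRST by fixpoint:
pass 1:
  A via A→a: +{a}
  A via A→b: +{b}
  B via B→a a: +{a}
  C via C→a a: +{a}
  S via S→A A: +{a,b}
  S: {a,b}  A: {a,b}  B: {a}  C: {a}
pass 2: — fixpoint
  S: {a,b}  A: {a,b}  B: {a}  C: {a}

Compute FOLLOW by fixpoint:
seed FOLLOW(S) with $
pass 1:
  S→A A: FOLLOW(A) ⊇ FIRST(A) = {a,b}; new: +{a,b}
  S→A A: FOLLOW(A) ⊇ FOLLOW(S) ⊇ {$}; new: +{$}
  S→S S: FOLLOW(S) ⊇ FIRST(S) = {a,b}; new: +{a,b}
  S→a C: FOLLOW(C) ⊇ FOLLOW(S) ⊇ {$,a,b}; new: +{$,a,b}
  S→b B: FOLLOW(B) ⊇ FOLLOW(S) ⊇ {$,a,b}; new: +{$,a,b}
  FOLLOW[S]={$,a,b}  FOLLOW[A]={$,a,b}  FOLLOW[B]={$,a,b}  FOLLOW[C]={$,a,b}
pass 2: — fixpoint
  FOLLOW[S]={$,a,b}  FOLLOW[A]={$,a,b}  FOLLOW[B]={$,a,b}  FOLLOW[C]={$,a,b}

FOLLOW(S) = ["$", "a", "b"]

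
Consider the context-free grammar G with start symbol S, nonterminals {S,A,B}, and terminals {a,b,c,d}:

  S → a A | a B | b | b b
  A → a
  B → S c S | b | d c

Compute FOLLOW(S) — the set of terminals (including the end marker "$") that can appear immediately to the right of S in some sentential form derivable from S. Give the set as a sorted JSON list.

FIRST sets, iterate to fixpoint:
round 1:
  A via A→a: +{a}
  B via B→b: +{b}
  B via B→d c: +{d}
  S via S→a A: +{a}
  S via S→b: +{b}
  S: {a,b}  A: {a}  B: {b,d}
round 2:
  B via B→S c S: +{a}
  S: {a,b}  A: {a}  B: {a,b,d}
round 3: — fixpoint
  S: {a,b}  A: {a}  B: {a,b,d}

Compute FOLLOW by fixpoint:
initialize: $ ∈ FOLLOW(S)
pass 1:
  B→S c S: FOLLOW(S) ⊇ FIRST(c) = {c}; new: +{c}
  S→a A: FOLLOW(A) ⊇ FOLLOW(S) ⊇ {$,c}; new: +{$,c}
  S→a B: FOLLOW(B) ⊇ FOLLOW(S) ⊇ {$,c}; new: +{$,c}
  FOLLOW(S)={$,c}  FOLLOW(A)={$,c}  FOLLOW(B)={$,c}
pass 2: (no change)
  FOLLOW(S)={$,c}  FOLLOW(A)={$,c}  FOLLOW(B)={$,c}

FOLLOW(S) = ["$", "c"]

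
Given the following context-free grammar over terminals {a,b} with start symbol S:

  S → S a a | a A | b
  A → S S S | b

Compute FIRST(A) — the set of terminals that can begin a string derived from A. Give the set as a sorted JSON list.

FIRST iteration:
pass 1:
  A via A→b: +{b}
  S via S→a A: +{a}
  S via S→b: +{b}
  FIRST[S]={a,b}  FIRST[A]={b}
pass 2:
  A via A→S S S: +{a}
  FIRST[S]={a,b}  FIRST[A]={a,b}
pass 3: (no change)
  FIRST[S]={a,b}  FIRST[A]={a,b}

FIRST(A) = ["a", "b"]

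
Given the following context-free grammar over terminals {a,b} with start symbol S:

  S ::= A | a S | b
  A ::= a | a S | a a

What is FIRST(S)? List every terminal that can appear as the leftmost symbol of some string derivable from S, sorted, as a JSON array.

Compute FIRST by fixpoint:
pass 1:
  A via A→a: +{a}
  S via S→A: +{a}
  S via S→b: +{b}
  S: {a,b}  A: {a}
pass 2: (no change)
  S: {a,b}  A: {a}

FIRST(S) = ["a", "b"]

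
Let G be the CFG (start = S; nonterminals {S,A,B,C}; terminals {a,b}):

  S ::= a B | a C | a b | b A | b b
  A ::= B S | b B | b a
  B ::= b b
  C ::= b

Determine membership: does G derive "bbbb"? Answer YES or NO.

CNF form of G:
  S -> T0 A | T0 T0 | T1 B | T1 C | T1 T0
  A -> B S | T0 B | T0 T1
  B -> T0 T0
  C -> b
  T0 -> b
  T1 -> a

CYK fill:
  cell(0,0) b: {C,T0}  orig:{C}
  cell(1,1) b: {C,T0}  orig:{C}
  cell(2,2) b: {C,T0}  orig:{C}
  cell(3,3) b: {C,T0}  orig:{C}
  cell(0,1) bb: {B,S}
  cell(1,2) bb: {B,S}
  cell(2,3) bb: {B,S}
  cell(0,2) bbb: {A}
  cell(1,3) bbb: {A}
  cell(0,3) bbbb: {A,S}

S ∈ T[0,3] ⇒ YES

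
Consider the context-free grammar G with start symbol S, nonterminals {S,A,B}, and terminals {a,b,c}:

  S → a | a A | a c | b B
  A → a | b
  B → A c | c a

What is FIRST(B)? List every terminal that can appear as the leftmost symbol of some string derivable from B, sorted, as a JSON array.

FIRST sets, iterate to fixpoint:
iter 1:
  A via A→a: +{a}
  A via A→b: +{b}
  B via B→A c: +{a,b}
  B via B→c a: +{c}
  S via S→a: +{a}
  S via S→b B: +{b}
  FIRST(S)={a,b}  FIRST(A)={a,b}  FIRST(B)={a,b,c}
iter 2: done
  FIRST(S)={a,b}  FIRST(A)={a,b}  FIRST(B)={a,b,c}

FIRST(B) = ["a", "b", "c"]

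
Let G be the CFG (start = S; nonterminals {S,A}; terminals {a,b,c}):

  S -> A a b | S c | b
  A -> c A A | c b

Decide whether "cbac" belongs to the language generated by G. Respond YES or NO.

Convert to CNF:
  S -> A X4 | S T0 | b
  A -> T0 T1 | T0 X3
  T0 -> c
  T1 -> b
  T2 -> a
  X3 -> A A
  X4 -> T2 T1

CYK table (by increasing span):
  [0..0]={T0}  "c"  orig:{}
  [1..1]={S,T1}  "b"  orig:{S}
  [2..2]={T2}  "a"  orig:{}
  [3..3]={T0}  "c"  orig:{}
  [0..1]={A}  "cb"
  [1..2]=∅  "ba"
  [2..3]=∅  "ac"
  [0..2]=∅  "cba"
  [1..3]=∅  "bac"
  [0..3]=∅  "cbac"

S ∉ T[0,3] ⇒ NO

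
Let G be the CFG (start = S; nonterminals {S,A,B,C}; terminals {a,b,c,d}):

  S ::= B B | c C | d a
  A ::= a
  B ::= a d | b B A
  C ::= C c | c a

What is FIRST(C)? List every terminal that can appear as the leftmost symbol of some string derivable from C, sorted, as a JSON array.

FIRST iteration:
[1]
  A via A→a: +{a}
  B via B→a d: +{a}
  B via B→b B A: +{b}
  C via C→c a: +{c}
  S via S→B B: +{a,b}
  S via S→c C: +{c}
  S via S→d a: +{d}
  FIRST[S]={a,b,c,d}  FIRST[A]={a}  FIRST[B]={a,b}  FIRST[C]={c}
[2] done
  FIRST[S]={a,b,c,d}  FIRST[A]={a}  FIRST[B]={a,b}  FIRST[C]={c}

FIRST(C) = ["c"]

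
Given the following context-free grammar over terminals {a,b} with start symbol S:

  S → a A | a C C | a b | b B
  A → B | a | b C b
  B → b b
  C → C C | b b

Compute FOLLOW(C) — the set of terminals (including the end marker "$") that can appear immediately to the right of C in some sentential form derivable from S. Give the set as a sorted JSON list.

Compute FIRST by fixpoint:
round 1:
  A via A→a: +{a}
  A via A→b C b: +{b}
  B via B→b b: +{b}
  C via C→b b: +{b}
  S via S→a A: +{a}
  S via S→b B: +{b}
  FIRST(S)={a,b}  FIRST(A)={a,b}  FIRST(B)={b}  FIRST(C)={b}
round 2: (stable)
  FIRST(S)={a,b}  FIRST(A)={a,b}  FIRST(B)={b}  FIRST(C)={b}

FOLLOW iteration:
initialize: $ ∈ FOLLOW(S)
round 1:
  A→b C b: FOLLOW(C) ⊇ FIRST(b) = {b}; new: +{b}
  S→a A: FOLLOW(A) ⊇ FOLLOW(S) ⊇ {$}; new: +{$}
  S→a C C: FOLLOW(C) ⊇ FOLLOW(S) ⊇ {$}; new: +{$}
  S→b B: FOLLOW(B) ⊇ FOLLOW(S) ⊇ {$}; new: +{$}
  S: {$}  A: {$}  B: {$}  C: {$,b}
round 2: (no change)
  S: {$}  A: {$}  B: {$}  C: {$,b}

FOLLOW(C) = ["$", "b"]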